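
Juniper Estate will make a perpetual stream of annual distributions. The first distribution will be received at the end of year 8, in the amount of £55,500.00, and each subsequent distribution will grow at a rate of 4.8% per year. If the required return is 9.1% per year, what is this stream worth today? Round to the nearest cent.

£701538.12

Value at end of year 7: C₁ / (r − g) = £55,500.00 / (0.091 − 0.048) = £1,290,697.6744
Discount to today: PV = £1,290,697.6744 / (1 + 0.091)^7 = £1,290,697.6744 / 1.839811 = £701,538.12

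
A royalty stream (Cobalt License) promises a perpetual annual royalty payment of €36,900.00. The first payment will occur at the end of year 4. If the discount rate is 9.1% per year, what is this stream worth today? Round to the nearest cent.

€312255.95

Value at end of year 3: C / r = €36,900.00 / 0.091 = €405,494.5055
Discount to today: PV = €405,494.5055 / (1 + 0.091)^3 = €405,494.5055 / 1.298597 = €312,255.95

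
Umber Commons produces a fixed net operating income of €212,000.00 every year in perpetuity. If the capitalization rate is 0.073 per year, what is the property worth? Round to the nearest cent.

€2904109.59

Level perpetuity: PV = C / r = €212,000.00 / 0.073 = €2,904,109.59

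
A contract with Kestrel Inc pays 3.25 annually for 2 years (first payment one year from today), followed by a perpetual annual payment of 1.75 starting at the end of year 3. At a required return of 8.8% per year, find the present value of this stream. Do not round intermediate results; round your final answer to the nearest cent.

22.53

PV of 2-year annuity: 3.25 × [1 − (1+0.088)^−2] / 0.088 = 5.73266
Perpetuity value at year 2: 1.75 / 0.088 = 19.88636
PV of perpetuity: 19.88636 / (1+0.088)^2 = 16.79955
Total PV = 5.73266 + 16.79955 = 22.53221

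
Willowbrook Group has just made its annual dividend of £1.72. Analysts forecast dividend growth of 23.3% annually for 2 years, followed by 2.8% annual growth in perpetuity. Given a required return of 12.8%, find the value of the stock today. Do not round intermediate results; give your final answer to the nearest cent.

D_1 = 2.12076
D_2 = 2.61490
Terminal value at year 2: TV = D_2×(1+g_2)/(r−g_2) = 2.68811/0.1 = 26.88114
P_0 = D_1/(1+r)^1 + D_2/(1+r)^2 + TV/(1+r)^2
    = 1.88011 + 2.05512 + 21.12660 = 25.06182

£25.06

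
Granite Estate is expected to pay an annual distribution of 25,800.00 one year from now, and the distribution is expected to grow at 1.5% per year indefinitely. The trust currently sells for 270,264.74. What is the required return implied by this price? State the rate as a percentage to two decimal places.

P = D₁/(r − g) ⇒ r = D₁/P + g = 25,800.0000/270,264.74 + 0.015 = 0.095462 + 0.015 = 0.110462

11.05%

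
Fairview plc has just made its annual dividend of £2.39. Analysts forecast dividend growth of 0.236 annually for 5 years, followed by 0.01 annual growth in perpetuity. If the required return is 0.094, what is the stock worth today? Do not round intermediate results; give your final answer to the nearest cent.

£70.39

D_1 = 2.95404
D_2 = 3.65119
D_3 = 4.51288
D_4 = 5.57791
D_5 = 6.89430
Terminal value at year 5: TV = D_5×(1+g_2)/(r−g_2) = 6.96324/0.084 = 82.89576
P_0 = D_1/(1+r)^1 + D_2/(1+r)^2 + D_3/(1+r)^3 + D_4/(1+r)^4 + D_5/(1+r)^5 + TV/(1+r)^5
    = 2.70022 + 3.05070 + 3.44668 + 3.89406 + 4.39950 + 52.89879 = 70.38996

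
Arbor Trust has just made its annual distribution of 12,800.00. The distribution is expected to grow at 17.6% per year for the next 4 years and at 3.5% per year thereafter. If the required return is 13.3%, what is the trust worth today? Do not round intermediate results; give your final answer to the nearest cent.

213149.75

D_1 = 15052.80000
D_2 = 17702.09280
D_3 = 20817.66113
D_4 = 24481.56949
Terminal value at year 4: TV = D_4×(1+g_2)/(r−g_2) = 25338.42442/0.098 = 258555.35127
P_0 = D_1/(1+r)^1 + D_2/(1+r)^2 + D_3/(1+r)^3 + D_4/(1+r)^4 + TV/(1+r)^4
    = 13285.78994 + 13790.01674 + 14313.38013 + 14856.60638 + 156903.95518 = 213149.74837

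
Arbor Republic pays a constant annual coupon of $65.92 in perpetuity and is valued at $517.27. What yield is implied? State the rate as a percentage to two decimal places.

12.74%

P = C/r ⇒ r = C/P = $65.92/$517.27 = 0.127438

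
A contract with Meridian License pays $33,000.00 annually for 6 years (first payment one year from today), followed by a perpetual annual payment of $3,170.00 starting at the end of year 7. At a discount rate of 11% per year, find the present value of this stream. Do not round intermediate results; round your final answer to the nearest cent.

PV of 6-year annuity: $33,000.00 × [1 − (1+0.11)^−6] / 0.11 = 139607.74917
Perpetuity value at year 6: $3,170.00 / 0.11 = 28818.18182
PV of perpetuity: 28818.18182 / (1+0.11)^6 = 15407.37682
Total PV = 139607.74917 + 15407.37682 = 155015.12600

$155015.13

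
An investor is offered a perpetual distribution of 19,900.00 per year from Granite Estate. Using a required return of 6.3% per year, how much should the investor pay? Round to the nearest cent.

Level perpetuity: PV = C / r = 19,900.00 / 0.063 = 315,873.02

315873.02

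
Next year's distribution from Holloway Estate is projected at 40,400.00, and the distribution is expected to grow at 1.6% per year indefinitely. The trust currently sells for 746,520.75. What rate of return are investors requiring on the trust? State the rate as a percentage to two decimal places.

P = D₁/(r − g) ⇒ r = D₁/P + g = 40,400.0000/746,520.75 + 0.016 = 0.054118 + 0.016 = 0.070118

7.01%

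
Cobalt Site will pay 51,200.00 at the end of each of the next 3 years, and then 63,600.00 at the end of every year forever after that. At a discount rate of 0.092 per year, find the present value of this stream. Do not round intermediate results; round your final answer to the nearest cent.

660027.84

PV of 3-year annuity: 51,200.00 × [1 − (1+0.092)^−3] / 0.092 = 129141.71571
Perpetuity value at year 3: 63,600.00 / 0.092 = 691304.34783
PV of perpetuity: 691304.34783 / (1+0.092)^3 = 530886.12284
Total PV = 129141.71571 + 530886.12284 = 660027.83855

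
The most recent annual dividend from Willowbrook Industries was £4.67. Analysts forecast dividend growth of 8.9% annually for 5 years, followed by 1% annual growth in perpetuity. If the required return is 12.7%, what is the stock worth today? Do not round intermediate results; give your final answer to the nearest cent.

D_1 = 5.08563
D_2 = 5.53825
D_3 = 6.03116
D_4 = 6.56793
D_5 = 7.15247
Terminal value at year 5: TV = D_5×(1+g_2)/(r−g_2) = 7.22400/0.117 = 61.74358
P_0 = D_1/(1+r)^1 + D_2/(1+r)^2 + D_3/(1+r)^3 + D_4/(1+r)^4 + D_5/(1+r)^5 + TV/(1+r)^5
    = 4.51254 + 4.36038 + 4.21336 + 4.07130 + 3.93402 + 33.96035 = 55.05196

£55.05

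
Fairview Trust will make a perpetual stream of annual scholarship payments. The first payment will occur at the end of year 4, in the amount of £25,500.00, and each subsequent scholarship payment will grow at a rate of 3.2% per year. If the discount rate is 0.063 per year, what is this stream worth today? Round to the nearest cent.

Value at end of year 3: C₁ / (r − g) = £25,500.00 / (0.063 − 0.032) = £822,580.6452
Discount to today: PV = £822,580.6452 / (1 + 0.063)^3 = £822,580.6452 / 1.201157 = £684,823.56

£684823.56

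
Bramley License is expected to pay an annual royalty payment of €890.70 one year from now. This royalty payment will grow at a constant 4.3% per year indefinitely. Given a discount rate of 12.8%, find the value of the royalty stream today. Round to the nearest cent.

Growing perpetuity: P = D₁ / (r − g) = €890.7000 / (0.128 − 0.043) = €10,478.82

€10478.82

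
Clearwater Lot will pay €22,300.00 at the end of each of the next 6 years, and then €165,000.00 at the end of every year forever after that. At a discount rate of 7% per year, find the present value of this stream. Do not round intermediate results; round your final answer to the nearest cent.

€1676957.65

PV of 6-year annuity: €22,300.00 × [1 − (1+0.07)^−6] / 0.07 = 106293.83441
Perpetuity value at year 6: €165,000.00 / 0.07 = 2357142.85714
PV of perpetuity: 2357142.85714 / (1+0.07)^6 = 1570663.81328
Total PV = 106293.83441 + 1570663.81328 = 1676957.64769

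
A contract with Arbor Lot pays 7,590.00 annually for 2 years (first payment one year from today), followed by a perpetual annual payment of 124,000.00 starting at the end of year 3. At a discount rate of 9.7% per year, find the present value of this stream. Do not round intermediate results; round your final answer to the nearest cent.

1075500.30

PV of 2-year annuity: 7,590.00 × [1 − (1+0.097)^−2] / 0.097 = 13225.95227
Perpetuity value at year 2: 124,000.00 / 0.097 = 1278350.51546
PV of perpetuity: 1278350.51546 / (1+0.097)^2 = 1062274.35183
Total PV = 13225.95227 + 1062274.35183 = 1075500.30411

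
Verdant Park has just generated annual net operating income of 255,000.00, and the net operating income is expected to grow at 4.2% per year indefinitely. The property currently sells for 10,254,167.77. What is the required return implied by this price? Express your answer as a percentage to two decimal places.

6.79%

D₁ = 255,000.00 × 1.042 = 265,710.0000
P = D₁/(r − g) ⇒ r = D₁/P + g = 265,710.0000/10,254,167.77 + 0.042 = 0.025912 + 0.042 = 0.067912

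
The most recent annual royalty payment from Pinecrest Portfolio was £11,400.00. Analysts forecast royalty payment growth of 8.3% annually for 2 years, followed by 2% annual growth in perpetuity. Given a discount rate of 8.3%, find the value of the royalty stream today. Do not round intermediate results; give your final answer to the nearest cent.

£207371.43

D_1 = 12346.20000
D_2 = 13370.93460
Terminal value at year 2: TV = D_2×(1+g_2)/(r−g_2) = 13638.35329/0.063 = 216481.79829
P_0 = D_1/(1+r)^1 + D_2/(1+r)^2 + TV/(1+r)^2
    = 11400.00000 + 11400.00000 + 184571.42857 = 207371.42857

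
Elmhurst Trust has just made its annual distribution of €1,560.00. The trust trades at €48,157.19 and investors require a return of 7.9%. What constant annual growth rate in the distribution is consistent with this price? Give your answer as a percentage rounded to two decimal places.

4.51%

P = D₀(1+g)/(r−g) ⇒ P(r−g) = D₀(1+g) ⇒ g(P+D₀) = P·r − D₀
g = (P·r − D₀)/(P + D₀) = (€48,157.19×0.079 − €1,560.00) / (€48,157.19 + €1,560.00) = 0.045144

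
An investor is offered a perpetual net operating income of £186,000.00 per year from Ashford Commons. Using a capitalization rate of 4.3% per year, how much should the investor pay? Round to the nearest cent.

£4325581.40

Level perpetuity: PV = C / r = £186,000.00 / 0.043 = £4,325,581.40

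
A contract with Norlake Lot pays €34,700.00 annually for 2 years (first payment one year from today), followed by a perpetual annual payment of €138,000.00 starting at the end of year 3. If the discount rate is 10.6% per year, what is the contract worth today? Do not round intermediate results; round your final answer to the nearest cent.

€1124039.02

PV of 2-year annuity: €34,700.00 × [1 − (1+0.106)^−2] / 0.106 = 59741.70152
Perpetuity value at year 2: €138,000.00 / 0.106 = 1301886.79245
PV of perpetuity: 1301886.79245 / (1+0.106)^2 = 1064297.31667
Total PV = 59741.70152 + 1064297.31667 = 1124039.01819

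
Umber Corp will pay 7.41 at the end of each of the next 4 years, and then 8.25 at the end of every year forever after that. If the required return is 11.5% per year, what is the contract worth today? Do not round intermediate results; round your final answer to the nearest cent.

PV of 4-year annuity: 7.41 × [1 − (1+0.115)^−4] / 0.115 = 22.74584
Perpetuity value at year 4: 8.25 / 0.115 = 71.73913
PV of perpetuity: 71.73913 / (1+0.115)^4 = 46.41482
Total PV = 22.74584 + 46.41482 = 69.16065

69.16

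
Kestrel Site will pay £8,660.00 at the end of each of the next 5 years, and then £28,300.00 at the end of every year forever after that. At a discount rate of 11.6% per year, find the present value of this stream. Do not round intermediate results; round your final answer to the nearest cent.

£172460.50

PV of 5-year annuity: £8,660.00 × [1 − (1+0.116)^−5] / 0.116 = 31529.19712
Perpetuity value at year 5: £28,300.00 / 0.116 = 243965.51724
PV of perpetuity: 243965.51724 / (1+0.116)^5 = 140931.30495
Total PV = 31529.19712 + 140931.30495 = 172460.50207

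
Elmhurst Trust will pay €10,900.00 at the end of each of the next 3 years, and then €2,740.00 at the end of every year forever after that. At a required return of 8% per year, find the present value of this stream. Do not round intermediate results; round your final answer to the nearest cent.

€55279.11

PV of 3-year annuity: €10,900.00 × [1 − (1+0.08)^−3] / 0.08 = 28090.35716
Perpetuity value at year 3: €2,740.00 / 0.08 = 34250.00000
PV of perpetuity: 34250.00000 / (1+0.08)^3 = 27188.75425
Total PV = 28090.35716 + 27188.75425 = 55279.11142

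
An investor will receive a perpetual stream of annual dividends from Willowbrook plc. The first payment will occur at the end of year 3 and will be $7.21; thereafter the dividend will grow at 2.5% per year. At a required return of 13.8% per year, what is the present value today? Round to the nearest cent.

$49.27

Value at end of year 2: C₁ / (r − g) = $7.21 / (0.138 − 0.025) = $63.8053
Discount to today: PV = $63.8053 / (1 + 0.138)^2 = $63.8053 / 1.295044 = $49.27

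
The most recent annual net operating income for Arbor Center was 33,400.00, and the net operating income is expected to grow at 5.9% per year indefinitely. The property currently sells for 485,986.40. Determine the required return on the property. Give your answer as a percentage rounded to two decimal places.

13.18%

D₁ = 33,400.00 × 1.059 = 35,370.6000
P = D₁/(r − g) ⇒ r = D₁/P + g = 35,370.6000/485,986.40 + 0.059 = 0.072781 + 0.059 = 0.131781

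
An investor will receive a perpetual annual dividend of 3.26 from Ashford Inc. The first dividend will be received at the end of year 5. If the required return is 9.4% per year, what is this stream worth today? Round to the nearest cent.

24.21

Value at end of year 4: C / r = 3.26 / 0.094 = 34.6809
Discount to today: PV = 34.6809 / (1 + 0.094)^4 = 34.6809 / 1.432416 = 24.21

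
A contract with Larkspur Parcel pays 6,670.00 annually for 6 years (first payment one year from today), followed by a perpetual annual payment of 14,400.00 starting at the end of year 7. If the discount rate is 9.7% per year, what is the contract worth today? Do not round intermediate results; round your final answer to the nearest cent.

114489.39

PV of 6-year annuity: 6,670.00 × [1 − (1+0.097)^−6] / 0.097 = 29306.77037
Perpetuity value at year 6: 14,400.00 / 0.097 = 148453.60825
PV of perpetuity: 148453.60825 / (1+0.097)^6 = 85182.61973
Total PV = 29306.77037 + 85182.61973 = 114489.39011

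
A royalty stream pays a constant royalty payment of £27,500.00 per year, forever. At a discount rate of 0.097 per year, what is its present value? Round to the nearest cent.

Level perpetuity: PV = C / r = £27,500.00 / 0.097 = £283,505.15

£283505.15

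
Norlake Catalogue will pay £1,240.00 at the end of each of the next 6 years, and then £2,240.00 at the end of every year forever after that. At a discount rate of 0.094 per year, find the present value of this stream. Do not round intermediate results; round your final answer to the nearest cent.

PV of 6-year annuity: £1,240.00 × [1 − (1+0.094)^−6] / 0.094 = 5496.82112
Perpetuity value at year 6: £2,240.00 / 0.094 = 23829.78723
PV of perpetuity: 23829.78723 / (1+0.094)^6 = 13900.04585
Total PV = 5496.82112 + 13900.04585 = 19396.86697

£19396.87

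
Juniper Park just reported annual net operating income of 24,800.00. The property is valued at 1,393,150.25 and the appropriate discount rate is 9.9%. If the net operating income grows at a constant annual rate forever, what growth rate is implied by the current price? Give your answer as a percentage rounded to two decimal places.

P = D₀(1+g)/(r−g) ⇒ P(r−g) = D₀(1+g) ⇒ g(P+D₀) = P·r − D₀
g = (P·r − D₀)/(P + D₀) = (1,393,150.25×0.099 − 24,800.00) / (1,393,150.25 + 24,800.00) = 0.079778

7.98%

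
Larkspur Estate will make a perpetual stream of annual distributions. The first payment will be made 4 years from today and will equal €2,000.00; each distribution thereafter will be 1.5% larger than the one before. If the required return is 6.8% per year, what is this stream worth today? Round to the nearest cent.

Value at end of year 3: C₁ / (r − g) = €2,000.00 / (0.068 − 0.015) = €37,735.8491
Discount to today: PV = €37,735.8491 / (1 + 0.068)^3 = €37,735.8491 / 1.218186 = €30,977.07

€30977.07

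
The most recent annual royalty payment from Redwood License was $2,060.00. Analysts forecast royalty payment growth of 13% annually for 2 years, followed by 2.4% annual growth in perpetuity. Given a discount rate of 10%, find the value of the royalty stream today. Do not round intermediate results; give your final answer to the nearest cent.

$33580.46

D_1 = 2327.80000
D_2 = 2630.41400
Terminal value at year 2: TV = D_2×(1+g_2)/(r−g_2) = 2693.54394/0.076 = 35441.36758
P_0 = D_1/(1+r)^1 + D_2/(1+r)^2 + TV/(1+r)^2
    = 2116.18182 + 2173.89587 + 29290.38643 = 33580.46411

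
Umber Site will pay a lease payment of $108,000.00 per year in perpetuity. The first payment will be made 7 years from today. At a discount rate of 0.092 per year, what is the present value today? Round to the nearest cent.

$692309.19

Value at end of year 6: C / r = $108,000.00 / 0.092 = $1,173,913.0435
Discount to today: PV = $1,173,913.0435 / (1 + 0.092)^6 = $1,173,913.0435 / 1.695649 = $692,309.19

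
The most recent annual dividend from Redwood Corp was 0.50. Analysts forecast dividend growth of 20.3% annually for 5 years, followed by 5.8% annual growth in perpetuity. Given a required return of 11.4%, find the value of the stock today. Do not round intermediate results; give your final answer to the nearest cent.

D_1 = 0.60150
D_2 = 0.72360
D_3 = 0.87050
D_4 = 1.04721
D_5 = 1.25979
Terminal value at year 5: TV = D_5×(1+g_2)/(r−g_2) = 1.33286/0.056 = 23.80103
P_0 = D_1/(1+r)^1 + D_2/(1+r)^2 + D_3/(1+r)^3 + D_4/(1+r)^4 + D_5/(1+r)^5 + TV/(1+r)^5
    = 0.53995 + 0.58308 + 0.62967 + 0.67997 + 0.73430 + 13.87298 = 17.03995

17.04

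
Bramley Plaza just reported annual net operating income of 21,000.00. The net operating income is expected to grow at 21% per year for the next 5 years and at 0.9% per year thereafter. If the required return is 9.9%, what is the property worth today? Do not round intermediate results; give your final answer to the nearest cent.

522333.61

D_1 = 25410.00000
D_2 = 30746.10000
D_3 = 37202.78100
D_4 = 45015.36501
D_5 = 54468.59166
Terminal value at year 5: TV = D_5×(1+g_2)/(r−g_2) = 54958.80899/0.09 = 610653.43319
P_0 = D_1/(1+r)^1 + D_2/(1+r)^2 + D_3/(1+r)^3 + D_4/(1+r)^4 + D_5/(1+r)^5 + TV/(1+r)^5
    = 23121.01911 + 25456.26308 + 28027.36881 + 30858.15856 + 33974.86066 + 380895.93780 = 522333.60801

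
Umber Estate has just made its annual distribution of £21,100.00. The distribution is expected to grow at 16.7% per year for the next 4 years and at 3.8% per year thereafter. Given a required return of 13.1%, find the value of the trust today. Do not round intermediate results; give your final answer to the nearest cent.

D_1 = 24623.70000
D_2 = 28735.85790
D_3 = 33534.74617
D_4 = 39135.04878
Terminal value at year 4: TV = D_4×(1+g_2)/(r−g_2) = 40622.18063/0.093 = 436797.64122
P_0 = D_1/(1+r)^1 + D_2/(1+r)^2 + D_3/(1+r)^3 + D_4/(1+r)^4 + TV/(1+r)^4
    = 21771.61804 + 22464.61384 + 23179.66786 + 23917.48222 + 266949.96284 = 358283.34479

£358283.34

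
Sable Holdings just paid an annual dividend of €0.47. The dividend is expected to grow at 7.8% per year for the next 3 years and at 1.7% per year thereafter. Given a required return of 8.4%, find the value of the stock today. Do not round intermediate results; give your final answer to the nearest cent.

€8.41

D_1 = 0.50666
D_2 = 0.54618
D_3 = 0.58878
Terminal value at year 3: TV = D_3×(1+g_2)/(r−g_2) = 0.59879/0.067 = 8.93718
P_0 = D_1/(1+r)^1 + D_2/(1+r)^2 + D_3/(1+r)^3 + TV/(1+r)^3
    = 0.46740 + 0.46481 + 0.46224 + 7.01637 = 8.41082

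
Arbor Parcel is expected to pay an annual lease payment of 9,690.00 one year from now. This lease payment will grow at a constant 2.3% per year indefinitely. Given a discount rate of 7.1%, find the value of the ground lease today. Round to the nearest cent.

Growing perpetuity: P = D₁ / (r − g) = 9,690.0000 / (0.071 − 0.023) = 201,875.00

201875.00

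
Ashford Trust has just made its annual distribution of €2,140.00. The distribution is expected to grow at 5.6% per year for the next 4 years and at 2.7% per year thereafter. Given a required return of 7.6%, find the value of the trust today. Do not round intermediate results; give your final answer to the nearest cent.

D_1 = 2259.84000
D_2 = 2386.39104
D_3 = 2520.02894
D_4 = 2661.15056
Terminal value at year 4: TV = D_4×(1+g_2)/(r−g_2) = 2733.00162/0.049 = 55775.54334
P_0 = D_1/(1+r)^1 + D_2/(1+r)^2 + D_3/(1+r)^3 + D_4/(1+r)^4 + TV/(1+r)^4
    = 2100.22305 + 2061.18545 + 2022.87345 + 1985.27357 + 41609.71339 = 49779.26890

€49779.27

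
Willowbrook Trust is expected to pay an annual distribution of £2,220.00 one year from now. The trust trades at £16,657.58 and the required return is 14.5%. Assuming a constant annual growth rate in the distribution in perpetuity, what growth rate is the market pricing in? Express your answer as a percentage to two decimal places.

P = D₁/(r−g) ⇒ g = r − D₁/P = 0.145 − £2,220.00/£16,657.58 = 0.011727

1.17%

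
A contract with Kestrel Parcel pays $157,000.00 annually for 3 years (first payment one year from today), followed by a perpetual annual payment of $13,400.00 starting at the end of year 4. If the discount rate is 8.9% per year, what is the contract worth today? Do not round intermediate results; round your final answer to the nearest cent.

PV of 3-year annuity: $157,000.00 × [1 − (1+0.089)^−3] / 0.089 = 398122.60880
Perpetuity value at year 3: $13,400.00 / 0.089 = 150561.79775
PV of perpetuity: 150561.79775 / (1+0.089)^3 = 116581.90630
Total PV = 398122.60880 + 116581.90630 = 514704.51510

$514704.52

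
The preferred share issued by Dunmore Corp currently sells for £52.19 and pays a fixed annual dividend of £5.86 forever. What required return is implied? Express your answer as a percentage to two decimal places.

P = C/r ⇒ r = C/P = £5.86/£52.19 = 0.112282

11.23%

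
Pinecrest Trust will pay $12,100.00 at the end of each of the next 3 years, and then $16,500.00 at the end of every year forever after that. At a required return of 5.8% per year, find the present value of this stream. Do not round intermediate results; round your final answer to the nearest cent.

$272677.85

PV of 3-year annuity: $12,100.00 × [1 − (1+0.058)^−3] / 0.058 = 32463.49978
Perpetuity value at year 3: $16,500.00 / 0.058 = 284482.75862
PV of perpetuity: 284482.75862 / (1+0.058)^3 = 240214.34983
Total PV = 32463.49978 + 240214.34983 = 272677.84961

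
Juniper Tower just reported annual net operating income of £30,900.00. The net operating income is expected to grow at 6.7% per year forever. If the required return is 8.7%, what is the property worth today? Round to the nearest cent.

£1648515.00

D₁ = D₀ × (1 + g) = £30,900.00 × 1.067 = £32,970.3000
Growing perpetuity: P = D₁ / (r − g) = £32,970.3000 / (0.087 − 0.067) = £1,648,515.00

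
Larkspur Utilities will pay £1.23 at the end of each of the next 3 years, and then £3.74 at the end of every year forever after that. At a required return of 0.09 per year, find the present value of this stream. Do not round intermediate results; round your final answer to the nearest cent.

PV of 3-year annuity: £1.23 × [1 − (1+0.09)^−3] / 0.09 = 3.11349
Perpetuity value at year 3: £3.74 / 0.09 = 41.55556
PV of perpetuity: 41.55556 / (1+0.09)^3 = 32.08851
Total PV = 3.11349 + 32.08851 = 35.20201

£35.20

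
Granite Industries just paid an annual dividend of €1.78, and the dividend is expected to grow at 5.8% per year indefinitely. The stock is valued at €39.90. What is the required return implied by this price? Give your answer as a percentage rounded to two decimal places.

10.52%

D₁ = €1.78 × 1.058 = €1.8832
P = D₁/(r − g) ⇒ r = D₁/P + g = €1.8832/€39.90 + 0.058 = 0.047199 + 0.058 = 0.105199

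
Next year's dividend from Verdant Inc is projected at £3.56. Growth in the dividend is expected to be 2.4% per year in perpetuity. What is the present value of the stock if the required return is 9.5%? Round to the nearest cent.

Growing perpetuity: P = D₁ / (r − g) = £3.5600 / (0.095 − 0.024) = £50.14

£50.14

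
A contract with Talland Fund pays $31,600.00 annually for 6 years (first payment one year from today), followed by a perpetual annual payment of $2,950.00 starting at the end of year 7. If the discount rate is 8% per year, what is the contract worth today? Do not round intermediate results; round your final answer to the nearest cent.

$169320.50

PV of 6-year annuity: $31,600.00 × [1 − (1+0.08)^−6] / 0.08 = 146082.99738
Perpetuity value at year 6: $2,950.00 / 0.08 = 36875.00000
PV of perpetuity: 36875.00000 / (1+0.08)^6 = 23237.50499
Total PV = 146082.99738 + 23237.50499 = 169320.50237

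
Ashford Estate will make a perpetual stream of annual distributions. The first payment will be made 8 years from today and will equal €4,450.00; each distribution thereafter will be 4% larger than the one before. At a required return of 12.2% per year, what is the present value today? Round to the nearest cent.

€24243.55

Value at end of year 7: C₁ / (r − g) = €4,450.00 / (0.122 − 0.04) = €54,268.2927
Discount to today: PV = €54,268.2927 / (1 + 0.122)^7 = €54,268.2927 / 2.238463 = €24,243.55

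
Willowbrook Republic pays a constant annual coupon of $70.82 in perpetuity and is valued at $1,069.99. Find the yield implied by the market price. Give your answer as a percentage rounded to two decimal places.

P = C/r ⇒ r = C/P = $70.82/$1,069.99 = 0.066188

6.62%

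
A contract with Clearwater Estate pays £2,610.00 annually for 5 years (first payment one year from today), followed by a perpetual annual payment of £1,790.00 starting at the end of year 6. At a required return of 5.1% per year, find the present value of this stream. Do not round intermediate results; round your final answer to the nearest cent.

PV of 5-year annuity: £2,610.00 × [1 − (1+0.051)^−5] / 0.051 = 11268.76578
Perpetuity value at year 5: £1,790.00 / 0.051 = 35098.03922
PV of perpetuity: 35098.03922 / (1+0.051)^5 = 27369.65195
Total PV = 11268.76578 + 27369.65195 = 38638.41774

£38638.42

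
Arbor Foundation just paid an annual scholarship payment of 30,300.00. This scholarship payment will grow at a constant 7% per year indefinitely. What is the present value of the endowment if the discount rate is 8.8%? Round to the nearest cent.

D₁ = D₀ × (1 + g) = 30,300.00 × 1.07 = 32,421.0000
Growing perpetuity: P = D₁ / (r − g) = 32,421.0000 / (0.088 − 0.07) = 1,801,166.67

1801166.67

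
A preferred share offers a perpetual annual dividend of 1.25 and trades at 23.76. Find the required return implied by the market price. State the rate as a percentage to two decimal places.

5.26%

P = C/r ⇒ r = C/P = 1.25/23.76 = 0.052609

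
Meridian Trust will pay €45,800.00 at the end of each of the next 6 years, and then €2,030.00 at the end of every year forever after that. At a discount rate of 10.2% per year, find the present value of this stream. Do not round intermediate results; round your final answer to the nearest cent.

€209419.61

PV of 6-year annuity: €45,800.00 × [1 − (1+0.102)^−6] / 0.102 = 198307.25122
Perpetuity value at year 6: €2,030.00 / 0.102 = 19901.96078
PV of perpetuity: 19901.96078 / (1+0.102)^6 = 11112.35991
Total PV = 198307.25122 + 11112.35991 = 209419.61113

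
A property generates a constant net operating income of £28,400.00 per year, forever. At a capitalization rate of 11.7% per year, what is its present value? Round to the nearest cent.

Level perpetuity: PV = C / r = £28,400.00 / 0.117 = £242,735.04

£242735.04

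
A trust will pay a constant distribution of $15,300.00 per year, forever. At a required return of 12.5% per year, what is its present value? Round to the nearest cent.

Level perpetuity: PV = C / r = $15,300.00 / 0.125 = $122,400.00

$122400.00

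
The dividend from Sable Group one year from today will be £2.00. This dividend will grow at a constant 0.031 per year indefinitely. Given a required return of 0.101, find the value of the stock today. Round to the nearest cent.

£28.57

Growing perpetuity: P = D₁ / (r − g) = £2.0000 / (0.101 − 0.031) = £28.57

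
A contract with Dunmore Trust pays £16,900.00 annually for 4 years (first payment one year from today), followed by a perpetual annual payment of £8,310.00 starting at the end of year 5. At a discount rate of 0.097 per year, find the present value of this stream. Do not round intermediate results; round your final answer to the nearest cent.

PV of 4-year annuity: £16,900.00 × [1 − (1+0.097)^−4] / 0.097 = 53920.47927
Perpetuity value at year 4: £8,310.00 / 0.097 = 85670.10309
PV of perpetuity: 85670.10309 / (1+0.097)^4 = 59156.54198
Total PV = 53920.47927 + 59156.54198 = 113077.02126

£113077.02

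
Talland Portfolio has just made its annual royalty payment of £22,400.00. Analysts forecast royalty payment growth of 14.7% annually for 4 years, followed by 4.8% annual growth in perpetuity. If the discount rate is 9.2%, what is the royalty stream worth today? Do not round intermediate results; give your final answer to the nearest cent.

£750875.89

D_1 = 25692.80000
D_2 = 29469.64160
D_3 = 33801.67892
D_4 = 38770.52572
Terminal value at year 4: TV = D_4×(1+g_2)/(r−g_2) = 40631.51095/0.044 = 923443.43068
P_0 = D_1/(1+r)^1 + D_2/(1+r)^2 + D_3/(1+r)^3 + D_4/(1+r)^4 + TV/(1+r)^4
    = 23528.20513 + 24713.23377 + 25957.94793 + 27265.35373 + 649411.15254 = 750875.89310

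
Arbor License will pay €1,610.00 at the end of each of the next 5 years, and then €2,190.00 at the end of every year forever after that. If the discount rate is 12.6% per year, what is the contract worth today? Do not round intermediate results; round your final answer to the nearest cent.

PV of 5-year annuity: €1,610.00 × [1 − (1+0.126)^−5] / 0.126 = 5718.44950
Perpetuity value at year 5: €2,190.00 / 0.126 = 17380.95238
PV of perpetuity: 17380.95238 / (1+0.126)^5 = 9602.44033
Total PV = 5718.44950 + 9602.44033 = 15320.88983

€15320.89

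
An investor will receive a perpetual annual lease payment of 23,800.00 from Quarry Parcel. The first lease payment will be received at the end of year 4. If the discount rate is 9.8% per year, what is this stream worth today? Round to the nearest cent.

Value at end of year 3: C / r = 23,800.00 / 0.098 = 242,857.1429
Discount to today: PV = 242,857.1429 / (1 + 0.098)^3 = 242,857.1429 / 1.323753 = 183,461.04

183461.04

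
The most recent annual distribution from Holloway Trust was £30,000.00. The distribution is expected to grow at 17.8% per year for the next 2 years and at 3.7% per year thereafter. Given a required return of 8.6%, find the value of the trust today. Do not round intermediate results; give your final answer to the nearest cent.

D_1 = 35340.00000
D_2 = 41630.52000
Terminal value at year 2: TV = D_2×(1+g_2)/(r−g_2) = 43170.84924/0.049 = 881037.73959
P_0 = D_1/(1+r)^1 + D_2/(1+r)^2 + TV/(1+r)^2
    = 32541.43646 + 35298.16957 + 747024.52746 = 814864.13350

£814864.13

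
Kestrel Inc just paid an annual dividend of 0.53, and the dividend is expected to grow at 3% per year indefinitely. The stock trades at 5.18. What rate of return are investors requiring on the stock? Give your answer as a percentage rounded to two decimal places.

D₁ = 0.53 × 1.03 = 0.5459
P = D₁/(r − g) ⇒ r = D₁/P + g = 0.5459/5.18 + 0.03 = 0.105386 + 0.03 = 0.135386

13.54%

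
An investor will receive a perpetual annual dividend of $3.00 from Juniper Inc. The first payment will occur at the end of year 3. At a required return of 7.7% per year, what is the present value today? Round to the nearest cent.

Value at end of year 2: C / r = $3.00 / 0.077 = $38.9610
Discount to today: PV = $38.9610 / (1 + 0.077)^2 = $38.9610 / 1.159929 = $33.59

$33.59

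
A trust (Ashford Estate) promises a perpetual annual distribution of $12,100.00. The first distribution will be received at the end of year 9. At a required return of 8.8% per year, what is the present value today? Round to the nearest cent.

$70027.97

Value at end of year 8: C / r = $12,100.00 / 0.088 = $137,500.0000
Discount to today: PV = $137,500.0000 / (1 + 0.088)^8 = $137,500.0000 / 1.963501 = $70,027.97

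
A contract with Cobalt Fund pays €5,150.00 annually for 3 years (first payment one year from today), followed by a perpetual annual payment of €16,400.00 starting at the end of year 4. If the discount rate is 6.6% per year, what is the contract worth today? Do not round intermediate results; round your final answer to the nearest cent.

PV of 3-year annuity: €5,150.00 × [1 − (1+0.066)^−3] / 0.066 = 13614.61062
Perpetuity value at year 3: €16,400.00 / 0.066 = 248484.84848
PV of perpetuity: 248484.84848 / (1+0.066)^3 = 205129.58360
Total PV = 13614.61062 + 205129.58360 = 218744.19422

€218744.19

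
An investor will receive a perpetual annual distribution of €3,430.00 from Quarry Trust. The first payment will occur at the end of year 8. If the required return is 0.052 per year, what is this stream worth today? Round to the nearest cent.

€46257.33

Value at end of year 7: C / r = €3,430.00 / 0.052 = €65,961.5385
Discount to today: PV = €65,961.5385 / (1 + 0.052)^7 = €65,961.5385 / 1.425969 = €46,257.33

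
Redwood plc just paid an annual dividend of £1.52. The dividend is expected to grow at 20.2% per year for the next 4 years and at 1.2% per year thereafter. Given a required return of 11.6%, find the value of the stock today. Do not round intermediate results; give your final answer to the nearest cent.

£27.25

D_1 = 1.82704
D_2 = 2.19610
D_3 = 2.63971
D_4 = 3.17294
Terminal value at year 4: TV = D_4×(1+g_2)/(r−g_2) = 3.21101/0.104 = 30.87512
P_0 = D_1/(1+r)^1 + D_2/(1+r)^2 + D_3/(1+r)^3 + D_4/(1+r)^4 + TV/(1+r)^4
    = 1.63713 + 1.76329 + 1.89917 + 2.04552 + 19.90453 = 27.24965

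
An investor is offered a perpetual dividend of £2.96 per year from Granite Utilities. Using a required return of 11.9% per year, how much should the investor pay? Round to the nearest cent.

Level perpetuity: PV = C / r = £2.96 / 0.119 = £24.87

£24.87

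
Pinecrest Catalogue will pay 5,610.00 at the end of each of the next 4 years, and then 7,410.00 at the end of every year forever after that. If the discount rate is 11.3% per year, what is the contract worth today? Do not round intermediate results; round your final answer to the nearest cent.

60026.40

PV of 4-year annuity: 5,610.00 × [1 − (1+0.113)^−4] / 0.113 = 17293.82204
Perpetuity value at year 4: 7,410.00 / 0.113 = 65575.22124
PV of perpetuity: 65575.22124 / (1+0.113)^4 = 42732.57929
Total PV = 17293.82204 + 42732.57929 = 60026.40133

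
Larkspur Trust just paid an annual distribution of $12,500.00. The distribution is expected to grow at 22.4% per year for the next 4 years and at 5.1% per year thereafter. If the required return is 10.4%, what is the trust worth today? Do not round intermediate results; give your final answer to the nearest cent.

$439675.49

D_1 = 15300.00000
D_2 = 18727.20000
D_3 = 22922.09280
D_4 = 28056.64159
Terminal value at year 4: TV = D_4×(1+g_2)/(r−g_2) = 29487.53031/0.053 = 556368.49638
P_0 = D_1/(1+r)^1 + D_2/(1+r)^2 + D_3/(1+r)^3 + D_4/(1+r)^4 + TV/(1+r)^4
    = 13858.69565 + 15365.07561 + 17035.19253 + 18886.84389 + 374529.67791 = 439675.48560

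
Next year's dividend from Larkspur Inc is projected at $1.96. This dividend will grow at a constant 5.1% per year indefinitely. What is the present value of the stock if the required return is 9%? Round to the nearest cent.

Growing perpetuity: P = D₁ / (r − g) = $1.9600 / (0.09 − 0.051) = $50.26

$50.26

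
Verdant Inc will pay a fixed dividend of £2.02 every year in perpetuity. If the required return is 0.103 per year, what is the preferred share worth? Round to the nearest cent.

Level perpetuity: PV = C / r = £2.02 / 0.103 = £19.61

£19.61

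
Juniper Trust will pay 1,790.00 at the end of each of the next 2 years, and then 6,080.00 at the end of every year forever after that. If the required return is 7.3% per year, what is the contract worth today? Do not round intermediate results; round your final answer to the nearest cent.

75563.41

PV of 2-year annuity: 1,790.00 × [1 − (1+0.073)^−2] / 0.073 = 3222.94496
Perpetuity value at year 2: 6,080.00 / 0.073 = 83287.67123
PV of perpetuity: 83287.67123 / (1+0.073)^2 = 72340.46153
Total PV = 3222.94496 + 72340.46153 = 75563.40649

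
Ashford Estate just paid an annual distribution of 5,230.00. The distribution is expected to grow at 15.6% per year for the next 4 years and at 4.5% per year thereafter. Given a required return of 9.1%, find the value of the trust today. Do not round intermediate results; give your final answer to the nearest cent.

D_1 = 6045.88000
D_2 = 6989.03728
D_3 = 8079.32710
D_4 = 9339.70212
Terminal value at year 4: TV = D_4×(1+g_2)/(r−g_2) = 9759.98872/0.046 = 212173.66779
P_0 = D_1/(1+r)^1 + D_2/(1+r)^2 + D_3/(1+r)^3 + D_4/(1+r)^4 + TV/(1+r)^4
    = 5541.59487 + 5871.75405 + 6221.58357 + 6592.25537 + 149758.84488 = 173986.03275

173986.03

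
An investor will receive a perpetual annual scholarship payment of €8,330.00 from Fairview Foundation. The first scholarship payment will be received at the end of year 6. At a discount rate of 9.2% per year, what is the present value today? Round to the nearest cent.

Value at end of year 5: C / r = €8,330.00 / 0.092 = €90,543.4783
Discount to today: PV = €90,543.4783 / (1 + 0.092)^5 = €90,543.4783 / 1.552792 = €58,310.13

€58310.13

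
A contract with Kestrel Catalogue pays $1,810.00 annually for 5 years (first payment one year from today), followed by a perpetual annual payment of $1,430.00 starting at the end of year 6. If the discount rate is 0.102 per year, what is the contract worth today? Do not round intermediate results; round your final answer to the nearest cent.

$15452.78

PV of 5-year annuity: $1,810.00 × [1 − (1+0.102)^−5] / 0.102 = 6826.41069
Perpetuity value at year 5: $1,430.00 / 0.102 = 14019.60784
PV of perpetuity: 14019.60784 / (1+0.102)^5 = 8626.36625
Total PV = 6826.41069 + 8626.36625 = 15452.77694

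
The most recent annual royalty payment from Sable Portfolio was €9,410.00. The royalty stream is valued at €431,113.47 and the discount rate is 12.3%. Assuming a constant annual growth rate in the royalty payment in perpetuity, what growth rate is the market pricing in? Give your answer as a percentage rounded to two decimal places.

P = D₀(1+g)/(r−g) ⇒ P(r−g) = D₀(1+g) ⇒ g(P+D₀) = P·r − D₀
g = (P·r − D₀)/(P + D₀) = (€431,113.47×0.123 − €9,410.00) / (€431,113.47 + €9,410.00) = 0.099012

9.90%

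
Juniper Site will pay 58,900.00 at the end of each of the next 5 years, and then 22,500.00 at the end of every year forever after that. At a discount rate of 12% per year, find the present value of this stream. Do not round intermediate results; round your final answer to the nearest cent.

318713.85

PV of 5-year annuity: 58,900.00 × [1 − (1+0.12)^−5] / 0.12 = 212321.31832
Perpetuity value at year 5: 22,500.00 / 0.12 = 187500.00000
PV of perpetuity: 187500.00000 / (1+0.12)^5 = 106392.53545
Total PV = 212321.31832 + 106392.53545 = 318713.85377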